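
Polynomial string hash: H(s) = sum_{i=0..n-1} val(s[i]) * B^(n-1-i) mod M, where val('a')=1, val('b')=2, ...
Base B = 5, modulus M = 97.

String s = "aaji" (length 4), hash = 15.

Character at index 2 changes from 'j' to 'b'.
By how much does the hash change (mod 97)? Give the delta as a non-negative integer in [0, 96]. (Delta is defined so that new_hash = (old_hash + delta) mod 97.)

Delta formula: (val(new) - val(old)) * B^(n-1-k) mod M
  val('b') - val('j') = 2 - 10 = -8
  B^(n-1-k) = 5^1 mod 97 = 5
  Delta = -8 * 5 mod 97 = 57

Answer: 57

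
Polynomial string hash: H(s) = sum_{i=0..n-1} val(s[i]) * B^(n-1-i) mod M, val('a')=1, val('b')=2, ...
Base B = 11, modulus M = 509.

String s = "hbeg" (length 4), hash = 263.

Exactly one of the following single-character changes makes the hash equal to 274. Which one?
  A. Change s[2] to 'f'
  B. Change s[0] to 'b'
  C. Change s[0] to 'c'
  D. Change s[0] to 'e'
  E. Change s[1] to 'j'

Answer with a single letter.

Answer: A

Derivation:
Option A: s[2]='e'->'f', delta=(6-5)*11^1 mod 509 = 11, hash=263+11 mod 509 = 274 <-- target
Option B: s[0]='h'->'b', delta=(2-8)*11^3 mod 509 = 158, hash=263+158 mod 509 = 421
Option C: s[0]='h'->'c', delta=(3-8)*11^3 mod 509 = 471, hash=263+471 mod 509 = 225
Option D: s[0]='h'->'e', delta=(5-8)*11^3 mod 509 = 79, hash=263+79 mod 509 = 342
Option E: s[1]='b'->'j', delta=(10-2)*11^2 mod 509 = 459, hash=263+459 mod 509 = 213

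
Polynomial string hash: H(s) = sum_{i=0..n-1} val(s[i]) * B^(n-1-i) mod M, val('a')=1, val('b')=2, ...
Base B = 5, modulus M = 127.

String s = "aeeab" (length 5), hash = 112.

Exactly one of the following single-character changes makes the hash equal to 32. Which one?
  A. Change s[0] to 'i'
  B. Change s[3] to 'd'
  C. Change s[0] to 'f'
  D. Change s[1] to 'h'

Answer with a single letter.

Option A: s[0]='a'->'i', delta=(9-1)*5^4 mod 127 = 47, hash=112+47 mod 127 = 32 <-- target
Option B: s[3]='a'->'d', delta=(4-1)*5^1 mod 127 = 15, hash=112+15 mod 127 = 0
Option C: s[0]='a'->'f', delta=(6-1)*5^4 mod 127 = 77, hash=112+77 mod 127 = 62
Option D: s[1]='e'->'h', delta=(8-5)*5^3 mod 127 = 121, hash=112+121 mod 127 = 106

Answer: A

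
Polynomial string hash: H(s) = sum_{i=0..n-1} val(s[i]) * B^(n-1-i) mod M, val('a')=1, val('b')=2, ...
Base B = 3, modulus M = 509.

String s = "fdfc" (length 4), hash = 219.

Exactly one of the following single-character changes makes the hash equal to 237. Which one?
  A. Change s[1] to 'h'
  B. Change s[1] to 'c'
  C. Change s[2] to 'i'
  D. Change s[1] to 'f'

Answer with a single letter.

Answer: D

Derivation:
Option A: s[1]='d'->'h', delta=(8-4)*3^2 mod 509 = 36, hash=219+36 mod 509 = 255
Option B: s[1]='d'->'c', delta=(3-4)*3^2 mod 509 = 500, hash=219+500 mod 509 = 210
Option C: s[2]='f'->'i', delta=(9-6)*3^1 mod 509 = 9, hash=219+9 mod 509 = 228
Option D: s[1]='d'->'f', delta=(6-4)*3^2 mod 509 = 18, hash=219+18 mod 509 = 237 <-- target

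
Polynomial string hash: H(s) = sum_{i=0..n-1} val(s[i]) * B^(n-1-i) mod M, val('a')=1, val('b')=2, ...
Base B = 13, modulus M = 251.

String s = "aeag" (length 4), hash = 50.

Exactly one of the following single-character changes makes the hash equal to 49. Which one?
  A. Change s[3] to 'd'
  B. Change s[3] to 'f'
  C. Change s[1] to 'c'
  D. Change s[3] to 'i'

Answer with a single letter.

Answer: B

Derivation:
Option A: s[3]='g'->'d', delta=(4-7)*13^0 mod 251 = 248, hash=50+248 mod 251 = 47
Option B: s[3]='g'->'f', delta=(6-7)*13^0 mod 251 = 250, hash=50+250 mod 251 = 49 <-- target
Option C: s[1]='e'->'c', delta=(3-5)*13^2 mod 251 = 164, hash=50+164 mod 251 = 214
Option D: s[3]='g'->'i', delta=(9-7)*13^0 mod 251 = 2, hash=50+2 mod 251 = 52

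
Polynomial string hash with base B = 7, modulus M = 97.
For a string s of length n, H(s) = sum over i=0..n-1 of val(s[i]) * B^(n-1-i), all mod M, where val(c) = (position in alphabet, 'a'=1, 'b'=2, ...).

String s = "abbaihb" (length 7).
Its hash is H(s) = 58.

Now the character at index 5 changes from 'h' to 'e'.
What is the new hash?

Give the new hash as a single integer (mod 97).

Answer: 37

Derivation:
val('h') = 8, val('e') = 5
Position k = 5, exponent = n-1-k = 1
B^1 mod M = 7^1 mod 97 = 7
Delta = (5 - 8) * 7 mod 97 = 76
New hash = (58 + 76) mod 97 = 37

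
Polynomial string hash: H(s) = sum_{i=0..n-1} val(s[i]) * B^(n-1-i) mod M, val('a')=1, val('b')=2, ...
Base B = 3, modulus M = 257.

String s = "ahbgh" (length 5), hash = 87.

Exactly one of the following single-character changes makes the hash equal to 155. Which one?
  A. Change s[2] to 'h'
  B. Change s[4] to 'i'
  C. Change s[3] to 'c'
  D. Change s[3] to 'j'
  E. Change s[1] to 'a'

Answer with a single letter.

Answer: E

Derivation:
Option A: s[2]='b'->'h', delta=(8-2)*3^2 mod 257 = 54, hash=87+54 mod 257 = 141
Option B: s[4]='h'->'i', delta=(9-8)*3^0 mod 257 = 1, hash=87+1 mod 257 = 88
Option C: s[3]='g'->'c', delta=(3-7)*3^1 mod 257 = 245, hash=87+245 mod 257 = 75
Option D: s[3]='g'->'j', delta=(10-7)*3^1 mod 257 = 9, hash=87+9 mod 257 = 96
Option E: s[1]='h'->'a', delta=(1-8)*3^3 mod 257 = 68, hash=87+68 mod 257 = 155 <-- target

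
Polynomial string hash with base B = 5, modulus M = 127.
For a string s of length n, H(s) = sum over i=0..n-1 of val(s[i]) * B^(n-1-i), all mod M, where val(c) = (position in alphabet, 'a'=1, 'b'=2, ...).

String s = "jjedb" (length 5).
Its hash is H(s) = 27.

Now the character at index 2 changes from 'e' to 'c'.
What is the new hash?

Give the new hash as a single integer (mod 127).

Answer: 104

Derivation:
val('e') = 5, val('c') = 3
Position k = 2, exponent = n-1-k = 2
B^2 mod M = 5^2 mod 127 = 25
Delta = (3 - 5) * 25 mod 127 = 77
New hash = (27 + 77) mod 127 = 104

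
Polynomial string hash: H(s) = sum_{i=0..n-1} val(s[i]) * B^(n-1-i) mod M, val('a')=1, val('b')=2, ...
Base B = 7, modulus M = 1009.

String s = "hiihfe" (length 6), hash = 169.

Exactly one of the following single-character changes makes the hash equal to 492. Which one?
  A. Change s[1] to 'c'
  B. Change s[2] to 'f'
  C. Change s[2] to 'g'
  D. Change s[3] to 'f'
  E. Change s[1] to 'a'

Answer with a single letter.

Answer: C

Derivation:
Option A: s[1]='i'->'c', delta=(3-9)*7^4 mod 1009 = 729, hash=169+729 mod 1009 = 898
Option B: s[2]='i'->'f', delta=(6-9)*7^3 mod 1009 = 989, hash=169+989 mod 1009 = 149
Option C: s[2]='i'->'g', delta=(7-9)*7^3 mod 1009 = 323, hash=169+323 mod 1009 = 492 <-- target
Option D: s[3]='h'->'f', delta=(6-8)*7^2 mod 1009 = 911, hash=169+911 mod 1009 = 71
Option E: s[1]='i'->'a', delta=(1-9)*7^4 mod 1009 = 972, hash=169+972 mod 1009 = 132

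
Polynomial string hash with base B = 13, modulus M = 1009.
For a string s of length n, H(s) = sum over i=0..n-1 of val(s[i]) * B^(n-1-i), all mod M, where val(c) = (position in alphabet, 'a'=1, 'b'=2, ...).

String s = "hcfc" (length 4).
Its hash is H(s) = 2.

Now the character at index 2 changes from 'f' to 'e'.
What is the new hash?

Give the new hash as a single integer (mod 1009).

val('f') = 6, val('e') = 5
Position k = 2, exponent = n-1-k = 1
B^1 mod M = 13^1 mod 1009 = 13
Delta = (5 - 6) * 13 mod 1009 = 996
New hash = (2 + 996) mod 1009 = 998

Answer: 998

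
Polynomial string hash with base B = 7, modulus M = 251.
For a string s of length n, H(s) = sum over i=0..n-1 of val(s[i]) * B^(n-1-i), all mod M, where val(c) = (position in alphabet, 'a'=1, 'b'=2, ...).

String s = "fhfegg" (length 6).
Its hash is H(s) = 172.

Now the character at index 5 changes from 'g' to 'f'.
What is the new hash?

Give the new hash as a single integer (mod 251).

Answer: 171

Derivation:
val('g') = 7, val('f') = 6
Position k = 5, exponent = n-1-k = 0
B^0 mod M = 7^0 mod 251 = 1
Delta = (6 - 7) * 1 mod 251 = 250
New hash = (172 + 250) mod 251 = 171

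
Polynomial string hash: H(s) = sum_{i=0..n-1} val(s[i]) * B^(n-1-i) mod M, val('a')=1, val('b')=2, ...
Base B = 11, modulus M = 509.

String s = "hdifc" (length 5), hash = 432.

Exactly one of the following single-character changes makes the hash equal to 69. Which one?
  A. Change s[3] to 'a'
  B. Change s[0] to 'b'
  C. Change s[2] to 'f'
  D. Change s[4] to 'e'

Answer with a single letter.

Option A: s[3]='f'->'a', delta=(1-6)*11^1 mod 509 = 454, hash=432+454 mod 509 = 377
Option B: s[0]='h'->'b', delta=(2-8)*11^4 mod 509 = 211, hash=432+211 mod 509 = 134
Option C: s[2]='i'->'f', delta=(6-9)*11^2 mod 509 = 146, hash=432+146 mod 509 = 69 <-- target
Option D: s[4]='c'->'e', delta=(5-3)*11^0 mod 509 = 2, hash=432+2 mod 509 = 434

Answer: C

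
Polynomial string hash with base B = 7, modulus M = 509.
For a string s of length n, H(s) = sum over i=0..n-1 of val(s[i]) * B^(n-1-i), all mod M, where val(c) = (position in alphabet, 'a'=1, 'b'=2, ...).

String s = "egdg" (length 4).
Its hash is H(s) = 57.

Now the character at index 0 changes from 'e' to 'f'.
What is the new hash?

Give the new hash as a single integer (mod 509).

Answer: 400

Derivation:
val('e') = 5, val('f') = 6
Position k = 0, exponent = n-1-k = 3
B^3 mod M = 7^3 mod 509 = 343
Delta = (6 - 5) * 343 mod 509 = 343
New hash = (57 + 343) mod 509 = 400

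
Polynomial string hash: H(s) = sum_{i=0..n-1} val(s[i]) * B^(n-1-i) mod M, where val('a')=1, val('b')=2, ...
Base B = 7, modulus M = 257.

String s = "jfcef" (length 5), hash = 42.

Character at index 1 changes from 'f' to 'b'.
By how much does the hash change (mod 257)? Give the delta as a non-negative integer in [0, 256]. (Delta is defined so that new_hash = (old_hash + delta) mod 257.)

Delta formula: (val(new) - val(old)) * B^(n-1-k) mod M
  val('b') - val('f') = 2 - 6 = -4
  B^(n-1-k) = 7^3 mod 257 = 86
  Delta = -4 * 86 mod 257 = 170

Answer: 170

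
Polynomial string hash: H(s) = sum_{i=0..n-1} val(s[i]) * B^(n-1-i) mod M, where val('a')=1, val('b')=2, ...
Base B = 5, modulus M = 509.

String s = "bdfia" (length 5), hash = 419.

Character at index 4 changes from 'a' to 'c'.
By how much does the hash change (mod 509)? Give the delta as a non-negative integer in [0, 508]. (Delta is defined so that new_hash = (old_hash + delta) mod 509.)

Answer: 2

Derivation:
Delta formula: (val(new) - val(old)) * B^(n-1-k) mod M
  val('c') - val('a') = 3 - 1 = 2
  B^(n-1-k) = 5^0 mod 509 = 1
  Delta = 2 * 1 mod 509 = 2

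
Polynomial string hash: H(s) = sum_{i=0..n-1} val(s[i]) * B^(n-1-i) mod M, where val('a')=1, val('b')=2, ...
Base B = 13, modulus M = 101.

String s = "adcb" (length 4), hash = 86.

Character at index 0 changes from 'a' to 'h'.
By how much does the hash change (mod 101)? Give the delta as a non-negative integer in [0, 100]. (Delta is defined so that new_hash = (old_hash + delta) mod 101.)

Answer: 27

Derivation:
Delta formula: (val(new) - val(old)) * B^(n-1-k) mod M
  val('h') - val('a') = 8 - 1 = 7
  B^(n-1-k) = 13^3 mod 101 = 76
  Delta = 7 * 76 mod 101 = 27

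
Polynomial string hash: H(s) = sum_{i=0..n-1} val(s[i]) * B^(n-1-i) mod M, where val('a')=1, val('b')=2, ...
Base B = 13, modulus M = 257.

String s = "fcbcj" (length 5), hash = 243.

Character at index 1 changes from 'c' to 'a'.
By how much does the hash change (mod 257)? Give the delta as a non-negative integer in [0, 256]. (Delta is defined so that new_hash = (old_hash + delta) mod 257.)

Answer: 232

Derivation:
Delta formula: (val(new) - val(old)) * B^(n-1-k) mod M
  val('a') - val('c') = 1 - 3 = -2
  B^(n-1-k) = 13^3 mod 257 = 141
  Delta = -2 * 141 mod 257 = 232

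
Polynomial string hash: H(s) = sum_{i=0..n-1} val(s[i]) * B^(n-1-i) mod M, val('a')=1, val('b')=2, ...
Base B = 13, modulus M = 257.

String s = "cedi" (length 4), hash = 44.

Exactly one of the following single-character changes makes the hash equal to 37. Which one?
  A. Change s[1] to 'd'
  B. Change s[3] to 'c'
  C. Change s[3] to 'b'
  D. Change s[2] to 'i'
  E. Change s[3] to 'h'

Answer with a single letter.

Option A: s[1]='e'->'d', delta=(4-5)*13^2 mod 257 = 88, hash=44+88 mod 257 = 132
Option B: s[3]='i'->'c', delta=(3-9)*13^0 mod 257 = 251, hash=44+251 mod 257 = 38
Option C: s[3]='i'->'b', delta=(2-9)*13^0 mod 257 = 250, hash=44+250 mod 257 = 37 <-- target
Option D: s[2]='d'->'i', delta=(9-4)*13^1 mod 257 = 65, hash=44+65 mod 257 = 109
Option E: s[3]='i'->'h', delta=(8-9)*13^0 mod 257 = 256, hash=44+256 mod 257 = 43

Answer: C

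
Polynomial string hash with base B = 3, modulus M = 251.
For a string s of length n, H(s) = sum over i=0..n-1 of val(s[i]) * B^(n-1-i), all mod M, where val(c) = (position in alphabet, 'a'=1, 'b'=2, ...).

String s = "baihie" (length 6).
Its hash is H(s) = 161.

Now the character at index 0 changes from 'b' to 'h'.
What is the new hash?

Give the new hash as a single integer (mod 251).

Answer: 113

Derivation:
val('b') = 2, val('h') = 8
Position k = 0, exponent = n-1-k = 5
B^5 mod M = 3^5 mod 251 = 243
Delta = (8 - 2) * 243 mod 251 = 203
New hash = (161 + 203) mod 251 = 113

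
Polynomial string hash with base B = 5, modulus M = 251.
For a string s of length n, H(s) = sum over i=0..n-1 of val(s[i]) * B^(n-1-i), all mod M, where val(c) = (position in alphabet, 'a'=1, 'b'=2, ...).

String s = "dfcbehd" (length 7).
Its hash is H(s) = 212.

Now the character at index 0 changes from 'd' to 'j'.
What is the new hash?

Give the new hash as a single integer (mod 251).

Answer: 88

Derivation:
val('d') = 4, val('j') = 10
Position k = 0, exponent = n-1-k = 6
B^6 mod M = 5^6 mod 251 = 63
Delta = (10 - 4) * 63 mod 251 = 127
New hash = (212 + 127) mod 251 = 88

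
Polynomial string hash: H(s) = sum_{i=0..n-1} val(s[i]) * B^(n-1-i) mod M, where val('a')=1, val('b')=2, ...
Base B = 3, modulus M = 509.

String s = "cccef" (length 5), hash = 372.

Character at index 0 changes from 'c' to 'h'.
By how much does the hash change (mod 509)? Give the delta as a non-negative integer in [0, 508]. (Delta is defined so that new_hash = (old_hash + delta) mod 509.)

Delta formula: (val(new) - val(old)) * B^(n-1-k) mod M
  val('h') - val('c') = 8 - 3 = 5
  B^(n-1-k) = 3^4 mod 509 = 81
  Delta = 5 * 81 mod 509 = 405

Answer: 405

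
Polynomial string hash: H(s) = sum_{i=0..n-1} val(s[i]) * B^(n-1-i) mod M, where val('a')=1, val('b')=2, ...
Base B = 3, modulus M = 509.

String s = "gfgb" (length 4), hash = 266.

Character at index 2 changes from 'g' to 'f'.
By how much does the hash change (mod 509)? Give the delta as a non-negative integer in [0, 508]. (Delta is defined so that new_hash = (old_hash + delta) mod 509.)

Answer: 506

Derivation:
Delta formula: (val(new) - val(old)) * B^(n-1-k) mod M
  val('f') - val('g') = 6 - 7 = -1
  B^(n-1-k) = 3^1 mod 509 = 3
  Delta = -1 * 3 mod 509 = 506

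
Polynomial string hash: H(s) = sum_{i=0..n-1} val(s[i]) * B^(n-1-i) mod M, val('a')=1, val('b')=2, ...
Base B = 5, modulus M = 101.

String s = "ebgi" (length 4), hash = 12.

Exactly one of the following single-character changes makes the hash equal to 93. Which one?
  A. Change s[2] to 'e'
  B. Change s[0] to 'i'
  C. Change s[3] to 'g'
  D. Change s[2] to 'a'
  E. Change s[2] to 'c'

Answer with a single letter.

Answer: E

Derivation:
Option A: s[2]='g'->'e', delta=(5-7)*5^1 mod 101 = 91, hash=12+91 mod 101 = 2
Option B: s[0]='e'->'i', delta=(9-5)*5^3 mod 101 = 96, hash=12+96 mod 101 = 7
Option C: s[3]='i'->'g', delta=(7-9)*5^0 mod 101 = 99, hash=12+99 mod 101 = 10
Option D: s[2]='g'->'a', delta=(1-7)*5^1 mod 101 = 71, hash=12+71 mod 101 = 83
Option E: s[2]='g'->'c', delta=(3-7)*5^1 mod 101 = 81, hash=12+81 mod 101 = 93 <-- target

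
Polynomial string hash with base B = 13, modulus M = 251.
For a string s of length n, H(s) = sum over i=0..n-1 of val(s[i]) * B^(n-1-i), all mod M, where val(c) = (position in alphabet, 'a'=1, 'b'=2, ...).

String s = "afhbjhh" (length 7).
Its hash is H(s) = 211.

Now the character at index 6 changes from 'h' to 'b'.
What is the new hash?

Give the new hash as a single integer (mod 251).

val('h') = 8, val('b') = 2
Position k = 6, exponent = n-1-k = 0
B^0 mod M = 13^0 mod 251 = 1
Delta = (2 - 8) * 1 mod 251 = 245
New hash = (211 + 245) mod 251 = 205

Answer: 205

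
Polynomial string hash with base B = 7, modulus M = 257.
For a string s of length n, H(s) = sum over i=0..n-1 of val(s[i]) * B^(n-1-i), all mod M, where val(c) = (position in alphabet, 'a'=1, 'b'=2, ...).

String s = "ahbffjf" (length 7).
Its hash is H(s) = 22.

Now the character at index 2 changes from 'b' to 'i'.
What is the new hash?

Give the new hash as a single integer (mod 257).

val('b') = 2, val('i') = 9
Position k = 2, exponent = n-1-k = 4
B^4 mod M = 7^4 mod 257 = 88
Delta = (9 - 2) * 88 mod 257 = 102
New hash = (22 + 102) mod 257 = 124

Answer: 124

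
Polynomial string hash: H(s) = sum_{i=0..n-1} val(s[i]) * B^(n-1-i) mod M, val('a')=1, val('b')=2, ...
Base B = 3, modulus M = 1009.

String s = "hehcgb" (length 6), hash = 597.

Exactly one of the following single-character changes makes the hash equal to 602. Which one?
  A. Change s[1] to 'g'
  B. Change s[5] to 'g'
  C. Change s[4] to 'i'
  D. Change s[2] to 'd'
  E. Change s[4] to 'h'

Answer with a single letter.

Answer: B

Derivation:
Option A: s[1]='e'->'g', delta=(7-5)*3^4 mod 1009 = 162, hash=597+162 mod 1009 = 759
Option B: s[5]='b'->'g', delta=(7-2)*3^0 mod 1009 = 5, hash=597+5 mod 1009 = 602 <-- target
Option C: s[4]='g'->'i', delta=(9-7)*3^1 mod 1009 = 6, hash=597+6 mod 1009 = 603
Option D: s[2]='h'->'d', delta=(4-8)*3^3 mod 1009 = 901, hash=597+901 mod 1009 = 489
Option E: s[4]='g'->'h', delta=(8-7)*3^1 mod 1009 = 3, hash=597+3 mod 1009 = 600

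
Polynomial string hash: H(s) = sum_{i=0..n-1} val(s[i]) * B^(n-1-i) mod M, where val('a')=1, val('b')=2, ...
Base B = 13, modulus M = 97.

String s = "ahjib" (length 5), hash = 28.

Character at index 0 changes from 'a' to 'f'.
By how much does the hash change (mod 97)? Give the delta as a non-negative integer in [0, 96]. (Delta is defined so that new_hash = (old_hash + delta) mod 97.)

Answer: 21

Derivation:
Delta formula: (val(new) - val(old)) * B^(n-1-k) mod M
  val('f') - val('a') = 6 - 1 = 5
  B^(n-1-k) = 13^4 mod 97 = 43
  Delta = 5 * 43 mod 97 = 21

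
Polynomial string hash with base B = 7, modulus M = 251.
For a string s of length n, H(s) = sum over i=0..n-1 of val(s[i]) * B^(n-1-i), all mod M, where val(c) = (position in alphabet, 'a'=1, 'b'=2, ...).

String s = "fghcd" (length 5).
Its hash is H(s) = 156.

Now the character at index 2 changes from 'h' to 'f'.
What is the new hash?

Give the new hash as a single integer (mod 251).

Answer: 58

Derivation:
val('h') = 8, val('f') = 6
Position k = 2, exponent = n-1-k = 2
B^2 mod M = 7^2 mod 251 = 49
Delta = (6 - 8) * 49 mod 251 = 153
New hash = (156 + 153) mod 251 = 58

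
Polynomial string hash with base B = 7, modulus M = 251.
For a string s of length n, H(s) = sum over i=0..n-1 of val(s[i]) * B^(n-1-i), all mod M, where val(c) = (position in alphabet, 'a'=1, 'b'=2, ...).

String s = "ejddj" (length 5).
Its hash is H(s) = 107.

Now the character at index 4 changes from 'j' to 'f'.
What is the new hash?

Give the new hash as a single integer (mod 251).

val('j') = 10, val('f') = 6
Position k = 4, exponent = n-1-k = 0
B^0 mod M = 7^0 mod 251 = 1
Delta = (6 - 10) * 1 mod 251 = 247
New hash = (107 + 247) mod 251 = 103

Answer: 103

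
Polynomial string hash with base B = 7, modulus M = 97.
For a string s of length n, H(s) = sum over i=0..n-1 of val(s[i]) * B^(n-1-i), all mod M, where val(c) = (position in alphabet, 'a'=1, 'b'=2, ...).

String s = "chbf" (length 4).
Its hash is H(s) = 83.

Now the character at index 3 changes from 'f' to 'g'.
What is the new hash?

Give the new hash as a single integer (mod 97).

Answer: 84

Derivation:
val('f') = 6, val('g') = 7
Position k = 3, exponent = n-1-k = 0
B^0 mod M = 7^0 mod 97 = 1
Delta = (7 - 6) * 1 mod 97 = 1
New hash = (83 + 1) mod 97 = 84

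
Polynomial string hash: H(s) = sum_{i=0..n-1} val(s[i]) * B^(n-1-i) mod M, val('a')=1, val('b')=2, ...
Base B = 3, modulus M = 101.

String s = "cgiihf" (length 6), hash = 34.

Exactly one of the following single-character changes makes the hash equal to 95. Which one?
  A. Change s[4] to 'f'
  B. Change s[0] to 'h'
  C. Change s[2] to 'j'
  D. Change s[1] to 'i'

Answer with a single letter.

Option A: s[4]='h'->'f', delta=(6-8)*3^1 mod 101 = 95, hash=34+95 mod 101 = 28
Option B: s[0]='c'->'h', delta=(8-3)*3^5 mod 101 = 3, hash=34+3 mod 101 = 37
Option C: s[2]='i'->'j', delta=(10-9)*3^3 mod 101 = 27, hash=34+27 mod 101 = 61
Option D: s[1]='g'->'i', delta=(9-7)*3^4 mod 101 = 61, hash=34+61 mod 101 = 95 <-- target

Answer: D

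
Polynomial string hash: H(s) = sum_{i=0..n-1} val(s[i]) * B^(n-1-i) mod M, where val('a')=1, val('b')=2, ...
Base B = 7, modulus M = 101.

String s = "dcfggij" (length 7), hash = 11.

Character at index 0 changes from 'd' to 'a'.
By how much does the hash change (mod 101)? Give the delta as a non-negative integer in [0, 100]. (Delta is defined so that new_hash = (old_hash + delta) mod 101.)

Answer: 48

Derivation:
Delta formula: (val(new) - val(old)) * B^(n-1-k) mod M
  val('a') - val('d') = 1 - 4 = -3
  B^(n-1-k) = 7^6 mod 101 = 85
  Delta = -3 * 85 mod 101 = 48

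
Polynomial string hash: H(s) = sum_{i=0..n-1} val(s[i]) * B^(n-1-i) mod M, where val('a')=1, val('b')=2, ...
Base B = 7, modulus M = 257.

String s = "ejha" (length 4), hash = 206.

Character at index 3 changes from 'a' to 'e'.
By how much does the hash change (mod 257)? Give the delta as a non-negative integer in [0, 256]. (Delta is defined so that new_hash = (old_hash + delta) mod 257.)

Answer: 4

Derivation:
Delta formula: (val(new) - val(old)) * B^(n-1-k) mod M
  val('e') - val('a') = 5 - 1 = 4
  B^(n-1-k) = 7^0 mod 257 = 1
  Delta = 4 * 1 mod 257 = 4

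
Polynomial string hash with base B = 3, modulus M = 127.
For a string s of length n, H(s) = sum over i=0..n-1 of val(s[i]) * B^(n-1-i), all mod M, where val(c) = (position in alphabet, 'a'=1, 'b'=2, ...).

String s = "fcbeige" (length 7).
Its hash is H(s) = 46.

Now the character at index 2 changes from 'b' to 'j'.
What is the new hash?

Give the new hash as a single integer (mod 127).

Answer: 59

Derivation:
val('b') = 2, val('j') = 10
Position k = 2, exponent = n-1-k = 4
B^4 mod M = 3^4 mod 127 = 81
Delta = (10 - 2) * 81 mod 127 = 13
New hash = (46 + 13) mod 127 = 59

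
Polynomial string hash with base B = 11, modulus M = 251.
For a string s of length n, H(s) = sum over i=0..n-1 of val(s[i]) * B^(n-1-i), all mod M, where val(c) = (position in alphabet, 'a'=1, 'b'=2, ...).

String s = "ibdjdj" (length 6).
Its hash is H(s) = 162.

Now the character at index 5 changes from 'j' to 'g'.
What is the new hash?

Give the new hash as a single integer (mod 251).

val('j') = 10, val('g') = 7
Position k = 5, exponent = n-1-k = 0
B^0 mod M = 11^0 mod 251 = 1
Delta = (7 - 10) * 1 mod 251 = 248
New hash = (162 + 248) mod 251 = 159

Answer: 159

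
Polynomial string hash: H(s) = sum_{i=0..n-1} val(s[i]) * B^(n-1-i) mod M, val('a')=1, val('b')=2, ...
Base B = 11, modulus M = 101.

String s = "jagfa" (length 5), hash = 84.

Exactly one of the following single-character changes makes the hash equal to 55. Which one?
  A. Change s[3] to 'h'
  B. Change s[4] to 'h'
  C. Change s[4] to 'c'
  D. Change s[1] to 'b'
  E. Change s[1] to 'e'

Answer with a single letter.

Option A: s[3]='f'->'h', delta=(8-6)*11^1 mod 101 = 22, hash=84+22 mod 101 = 5
Option B: s[4]='a'->'h', delta=(8-1)*11^0 mod 101 = 7, hash=84+7 mod 101 = 91
Option C: s[4]='a'->'c', delta=(3-1)*11^0 mod 101 = 2, hash=84+2 mod 101 = 86
Option D: s[1]='a'->'b', delta=(2-1)*11^3 mod 101 = 18, hash=84+18 mod 101 = 1
Option E: s[1]='a'->'e', delta=(5-1)*11^3 mod 101 = 72, hash=84+72 mod 101 = 55 <-- target

Answer: E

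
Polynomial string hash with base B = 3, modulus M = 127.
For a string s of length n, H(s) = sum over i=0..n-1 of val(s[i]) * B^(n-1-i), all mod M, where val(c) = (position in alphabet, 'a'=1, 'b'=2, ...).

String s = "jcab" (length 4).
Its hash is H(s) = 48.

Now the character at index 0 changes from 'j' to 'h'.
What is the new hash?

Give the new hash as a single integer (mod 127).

Answer: 121

Derivation:
val('j') = 10, val('h') = 8
Position k = 0, exponent = n-1-k = 3
B^3 mod M = 3^3 mod 127 = 27
Delta = (8 - 10) * 27 mod 127 = 73
New hash = (48 + 73) mod 127 = 121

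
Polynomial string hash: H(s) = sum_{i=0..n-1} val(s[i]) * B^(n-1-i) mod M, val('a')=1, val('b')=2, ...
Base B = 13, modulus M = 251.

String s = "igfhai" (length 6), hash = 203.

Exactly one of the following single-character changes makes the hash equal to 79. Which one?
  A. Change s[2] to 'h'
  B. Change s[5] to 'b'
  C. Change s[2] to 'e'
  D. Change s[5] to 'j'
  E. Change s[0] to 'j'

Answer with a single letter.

Answer: A

Derivation:
Option A: s[2]='f'->'h', delta=(8-6)*13^3 mod 251 = 127, hash=203+127 mod 251 = 79 <-- target
Option B: s[5]='i'->'b', delta=(2-9)*13^0 mod 251 = 244, hash=203+244 mod 251 = 196
Option C: s[2]='f'->'e', delta=(5-6)*13^3 mod 251 = 62, hash=203+62 mod 251 = 14
Option D: s[5]='i'->'j', delta=(10-9)*13^0 mod 251 = 1, hash=203+1 mod 251 = 204
Option E: s[0]='i'->'j', delta=(10-9)*13^5 mod 251 = 64, hash=203+64 mod 251 = 16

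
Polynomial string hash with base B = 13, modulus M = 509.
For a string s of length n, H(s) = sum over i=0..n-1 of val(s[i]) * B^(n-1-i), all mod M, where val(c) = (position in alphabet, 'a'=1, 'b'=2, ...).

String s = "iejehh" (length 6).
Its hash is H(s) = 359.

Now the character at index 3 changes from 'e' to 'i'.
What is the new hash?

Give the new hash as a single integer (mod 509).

val('e') = 5, val('i') = 9
Position k = 3, exponent = n-1-k = 2
B^2 mod M = 13^2 mod 509 = 169
Delta = (9 - 5) * 169 mod 509 = 167
New hash = (359 + 167) mod 509 = 17

Answer: 17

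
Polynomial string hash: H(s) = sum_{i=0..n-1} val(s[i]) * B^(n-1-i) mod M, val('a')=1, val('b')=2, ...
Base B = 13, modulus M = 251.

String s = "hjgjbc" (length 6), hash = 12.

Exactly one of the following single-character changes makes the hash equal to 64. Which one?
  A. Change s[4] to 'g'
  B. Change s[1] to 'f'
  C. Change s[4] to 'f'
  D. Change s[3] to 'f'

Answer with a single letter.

Answer: C

Derivation:
Option A: s[4]='b'->'g', delta=(7-2)*13^1 mod 251 = 65, hash=12+65 mod 251 = 77
Option B: s[1]='j'->'f', delta=(6-10)*13^4 mod 251 = 212, hash=12+212 mod 251 = 224
Option C: s[4]='b'->'f', delta=(6-2)*13^1 mod 251 = 52, hash=12+52 mod 251 = 64 <-- target
Option D: s[3]='j'->'f', delta=(6-10)*13^2 mod 251 = 77, hash=12+77 mod 251 = 89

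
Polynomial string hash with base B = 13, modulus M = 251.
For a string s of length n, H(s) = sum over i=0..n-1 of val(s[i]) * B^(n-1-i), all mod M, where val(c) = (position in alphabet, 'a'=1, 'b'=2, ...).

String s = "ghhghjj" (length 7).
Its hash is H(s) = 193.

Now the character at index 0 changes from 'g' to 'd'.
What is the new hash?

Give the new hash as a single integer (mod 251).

Answer: 207

Derivation:
val('g') = 7, val('d') = 4
Position k = 0, exponent = n-1-k = 6
B^6 mod M = 13^6 mod 251 = 79
Delta = (4 - 7) * 79 mod 251 = 14
New hash = (193 + 14) mod 251 = 207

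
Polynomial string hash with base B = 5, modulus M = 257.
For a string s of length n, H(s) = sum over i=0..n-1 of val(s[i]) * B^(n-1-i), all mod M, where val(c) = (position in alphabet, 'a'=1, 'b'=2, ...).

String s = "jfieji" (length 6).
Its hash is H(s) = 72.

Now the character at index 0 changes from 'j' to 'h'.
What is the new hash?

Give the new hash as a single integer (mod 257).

val('j') = 10, val('h') = 8
Position k = 0, exponent = n-1-k = 5
B^5 mod M = 5^5 mod 257 = 41
Delta = (8 - 10) * 41 mod 257 = 175
New hash = (72 + 175) mod 257 = 247

Answer: 247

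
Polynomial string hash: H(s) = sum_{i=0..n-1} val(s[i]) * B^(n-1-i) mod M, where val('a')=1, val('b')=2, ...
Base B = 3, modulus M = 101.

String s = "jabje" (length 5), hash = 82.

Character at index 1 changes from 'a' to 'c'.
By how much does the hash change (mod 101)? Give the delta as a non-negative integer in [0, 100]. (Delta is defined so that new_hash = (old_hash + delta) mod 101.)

Answer: 54

Derivation:
Delta formula: (val(new) - val(old)) * B^(n-1-k) mod M
  val('c') - val('a') = 3 - 1 = 2
  B^(n-1-k) = 3^3 mod 101 = 27
  Delta = 2 * 27 mod 101 = 54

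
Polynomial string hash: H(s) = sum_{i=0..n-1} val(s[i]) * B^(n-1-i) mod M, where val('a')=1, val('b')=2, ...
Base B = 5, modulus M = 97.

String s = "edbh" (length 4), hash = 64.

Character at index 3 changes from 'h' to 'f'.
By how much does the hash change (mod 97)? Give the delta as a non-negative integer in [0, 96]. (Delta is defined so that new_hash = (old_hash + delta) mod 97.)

Delta formula: (val(new) - val(old)) * B^(n-1-k) mod M
  val('f') - val('h') = 6 - 8 = -2
  B^(n-1-k) = 5^0 mod 97 = 1
  Delta = -2 * 1 mod 97 = 95

Answer: 95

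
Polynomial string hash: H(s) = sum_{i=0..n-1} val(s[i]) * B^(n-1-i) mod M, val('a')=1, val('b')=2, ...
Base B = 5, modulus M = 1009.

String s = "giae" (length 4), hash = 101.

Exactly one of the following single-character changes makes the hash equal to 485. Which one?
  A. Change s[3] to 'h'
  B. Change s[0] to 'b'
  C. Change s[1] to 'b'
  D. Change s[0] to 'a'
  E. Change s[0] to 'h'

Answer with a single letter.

Answer: B

Derivation:
Option A: s[3]='e'->'h', delta=(8-5)*5^0 mod 1009 = 3, hash=101+3 mod 1009 = 104
Option B: s[0]='g'->'b', delta=(2-7)*5^3 mod 1009 = 384, hash=101+384 mod 1009 = 485 <-- target
Option C: s[1]='i'->'b', delta=(2-9)*5^2 mod 1009 = 834, hash=101+834 mod 1009 = 935
Option D: s[0]='g'->'a', delta=(1-7)*5^3 mod 1009 = 259, hash=101+259 mod 1009 = 360
Option E: s[0]='g'->'h', delta=(8-7)*5^3 mod 1009 = 125, hash=101+125 mod 1009 = 226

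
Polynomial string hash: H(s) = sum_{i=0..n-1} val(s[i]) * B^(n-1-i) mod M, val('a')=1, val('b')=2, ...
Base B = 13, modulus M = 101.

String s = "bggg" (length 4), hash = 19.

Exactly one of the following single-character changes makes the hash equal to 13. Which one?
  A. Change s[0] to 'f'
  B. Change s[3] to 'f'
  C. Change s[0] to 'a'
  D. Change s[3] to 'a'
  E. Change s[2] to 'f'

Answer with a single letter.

Option A: s[0]='b'->'f', delta=(6-2)*13^3 mod 101 = 1, hash=19+1 mod 101 = 20
Option B: s[3]='g'->'f', delta=(6-7)*13^0 mod 101 = 100, hash=19+100 mod 101 = 18
Option C: s[0]='b'->'a', delta=(1-2)*13^3 mod 101 = 25, hash=19+25 mod 101 = 44
Option D: s[3]='g'->'a', delta=(1-7)*13^0 mod 101 = 95, hash=19+95 mod 101 = 13 <-- target
Option E: s[2]='g'->'f', delta=(6-7)*13^1 mod 101 = 88, hash=19+88 mod 101 = 6

Answer: D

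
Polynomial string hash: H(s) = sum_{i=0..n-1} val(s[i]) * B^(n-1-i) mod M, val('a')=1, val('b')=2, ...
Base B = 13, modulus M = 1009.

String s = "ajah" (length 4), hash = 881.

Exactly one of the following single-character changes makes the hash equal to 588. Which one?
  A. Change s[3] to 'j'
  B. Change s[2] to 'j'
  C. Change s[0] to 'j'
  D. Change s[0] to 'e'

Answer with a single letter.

Answer: D

Derivation:
Option A: s[3]='h'->'j', delta=(10-8)*13^0 mod 1009 = 2, hash=881+2 mod 1009 = 883
Option B: s[2]='a'->'j', delta=(10-1)*13^1 mod 1009 = 117, hash=881+117 mod 1009 = 998
Option C: s[0]='a'->'j', delta=(10-1)*13^3 mod 1009 = 602, hash=881+602 mod 1009 = 474
Option D: s[0]='a'->'e', delta=(5-1)*13^3 mod 1009 = 716, hash=881+716 mod 1009 = 588 <-- target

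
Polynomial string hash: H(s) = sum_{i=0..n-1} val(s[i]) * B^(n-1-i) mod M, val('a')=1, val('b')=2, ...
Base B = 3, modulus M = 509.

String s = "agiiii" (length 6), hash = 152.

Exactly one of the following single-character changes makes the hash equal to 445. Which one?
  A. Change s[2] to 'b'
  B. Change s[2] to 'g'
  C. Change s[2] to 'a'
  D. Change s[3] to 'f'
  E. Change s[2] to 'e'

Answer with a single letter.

Answer: C

Derivation:
Option A: s[2]='i'->'b', delta=(2-9)*3^3 mod 509 = 320, hash=152+320 mod 509 = 472
Option B: s[2]='i'->'g', delta=(7-9)*3^3 mod 509 = 455, hash=152+455 mod 509 = 98
Option C: s[2]='i'->'a', delta=(1-9)*3^3 mod 509 = 293, hash=152+293 mod 509 = 445 <-- target
Option D: s[3]='i'->'f', delta=(6-9)*3^2 mod 509 = 482, hash=152+482 mod 509 = 125
Option E: s[2]='i'->'e', delta=(5-9)*3^3 mod 509 = 401, hash=152+401 mod 509 = 44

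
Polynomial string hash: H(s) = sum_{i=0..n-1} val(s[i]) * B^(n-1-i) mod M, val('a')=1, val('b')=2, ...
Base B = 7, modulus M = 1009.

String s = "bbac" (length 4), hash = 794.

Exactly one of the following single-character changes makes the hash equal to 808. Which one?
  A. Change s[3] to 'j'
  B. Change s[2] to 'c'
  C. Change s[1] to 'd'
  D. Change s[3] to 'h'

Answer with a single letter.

Answer: B

Derivation:
Option A: s[3]='c'->'j', delta=(10-3)*7^0 mod 1009 = 7, hash=794+7 mod 1009 = 801
Option B: s[2]='a'->'c', delta=(3-1)*7^1 mod 1009 = 14, hash=794+14 mod 1009 = 808 <-- target
Option C: s[1]='b'->'d', delta=(4-2)*7^2 mod 1009 = 98, hash=794+98 mod 1009 = 892
Option D: s[3]='c'->'h', delta=(8-3)*7^0 mod 1009 = 5, hash=794+5 mod 1009 = 799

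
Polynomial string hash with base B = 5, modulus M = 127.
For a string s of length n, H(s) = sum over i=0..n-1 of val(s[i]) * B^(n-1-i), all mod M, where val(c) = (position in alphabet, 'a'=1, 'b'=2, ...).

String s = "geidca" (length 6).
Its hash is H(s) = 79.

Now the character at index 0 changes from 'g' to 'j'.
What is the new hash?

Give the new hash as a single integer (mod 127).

val('g') = 7, val('j') = 10
Position k = 0, exponent = n-1-k = 5
B^5 mod M = 5^5 mod 127 = 77
Delta = (10 - 7) * 77 mod 127 = 104
New hash = (79 + 104) mod 127 = 56

Answer: 56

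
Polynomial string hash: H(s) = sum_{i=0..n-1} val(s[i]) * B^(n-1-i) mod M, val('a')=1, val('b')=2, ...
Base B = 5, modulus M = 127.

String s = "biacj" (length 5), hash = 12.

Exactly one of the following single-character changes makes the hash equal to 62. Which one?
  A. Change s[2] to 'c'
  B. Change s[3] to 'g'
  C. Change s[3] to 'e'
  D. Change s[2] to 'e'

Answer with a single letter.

Option A: s[2]='a'->'c', delta=(3-1)*5^2 mod 127 = 50, hash=12+50 mod 127 = 62 <-- target
Option B: s[3]='c'->'g', delta=(7-3)*5^1 mod 127 = 20, hash=12+20 mod 127 = 32
Option C: s[3]='c'->'e', delta=(5-3)*5^1 mod 127 = 10, hash=12+10 mod 127 = 22
Option D: s[2]='a'->'e', delta=(5-1)*5^2 mod 127 = 100, hash=12+100 mod 127 = 112

Answer: A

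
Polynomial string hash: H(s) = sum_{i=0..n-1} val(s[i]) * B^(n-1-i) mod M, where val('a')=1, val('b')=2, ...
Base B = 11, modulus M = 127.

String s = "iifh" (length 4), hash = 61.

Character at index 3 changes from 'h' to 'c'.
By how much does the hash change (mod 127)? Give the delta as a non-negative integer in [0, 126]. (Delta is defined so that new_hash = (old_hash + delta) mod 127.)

Delta formula: (val(new) - val(old)) * B^(n-1-k) mod M
  val('c') - val('h') = 3 - 8 = -5
  B^(n-1-k) = 11^0 mod 127 = 1
  Delta = -5 * 1 mod 127 = 122

Answer: 122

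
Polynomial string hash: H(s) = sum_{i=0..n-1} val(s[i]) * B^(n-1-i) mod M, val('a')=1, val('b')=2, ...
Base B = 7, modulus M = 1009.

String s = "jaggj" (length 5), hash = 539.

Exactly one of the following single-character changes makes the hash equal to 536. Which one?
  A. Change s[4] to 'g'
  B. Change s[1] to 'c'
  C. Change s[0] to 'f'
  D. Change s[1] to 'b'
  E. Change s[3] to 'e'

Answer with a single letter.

Option A: s[4]='j'->'g', delta=(7-10)*7^0 mod 1009 = 1006, hash=539+1006 mod 1009 = 536 <-- target
Option B: s[1]='a'->'c', delta=(3-1)*7^3 mod 1009 = 686, hash=539+686 mod 1009 = 216
Option C: s[0]='j'->'f', delta=(6-10)*7^4 mod 1009 = 486, hash=539+486 mod 1009 = 16
Option D: s[1]='a'->'b', delta=(2-1)*7^3 mod 1009 = 343, hash=539+343 mod 1009 = 882
Option E: s[3]='g'->'e', delta=(5-7)*7^1 mod 1009 = 995, hash=539+995 mod 1009 = 525

Answer: A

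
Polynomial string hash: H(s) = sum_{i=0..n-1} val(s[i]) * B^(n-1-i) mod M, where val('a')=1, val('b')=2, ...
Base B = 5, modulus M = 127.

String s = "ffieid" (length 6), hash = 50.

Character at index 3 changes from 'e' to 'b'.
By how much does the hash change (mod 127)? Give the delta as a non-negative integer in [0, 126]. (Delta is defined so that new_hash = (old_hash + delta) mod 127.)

Answer: 52

Derivation:
Delta formula: (val(new) - val(old)) * B^(n-1-k) mod M
  val('b') - val('e') = 2 - 5 = -3
  B^(n-1-k) = 5^2 mod 127 = 25
  Delta = -3 * 25 mod 127 = 52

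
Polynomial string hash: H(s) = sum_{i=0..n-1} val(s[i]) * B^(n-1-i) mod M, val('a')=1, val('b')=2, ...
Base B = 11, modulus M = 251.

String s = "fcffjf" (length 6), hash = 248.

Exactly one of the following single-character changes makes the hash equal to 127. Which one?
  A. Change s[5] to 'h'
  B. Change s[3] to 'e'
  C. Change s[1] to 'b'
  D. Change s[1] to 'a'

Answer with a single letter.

Answer: B

Derivation:
Option A: s[5]='f'->'h', delta=(8-6)*11^0 mod 251 = 2, hash=248+2 mod 251 = 250
Option B: s[3]='f'->'e', delta=(5-6)*11^2 mod 251 = 130, hash=248+130 mod 251 = 127 <-- target
Option C: s[1]='c'->'b', delta=(2-3)*11^4 mod 251 = 168, hash=248+168 mod 251 = 165
Option D: s[1]='c'->'a', delta=(1-3)*11^4 mod 251 = 85, hash=248+85 mod 251 = 82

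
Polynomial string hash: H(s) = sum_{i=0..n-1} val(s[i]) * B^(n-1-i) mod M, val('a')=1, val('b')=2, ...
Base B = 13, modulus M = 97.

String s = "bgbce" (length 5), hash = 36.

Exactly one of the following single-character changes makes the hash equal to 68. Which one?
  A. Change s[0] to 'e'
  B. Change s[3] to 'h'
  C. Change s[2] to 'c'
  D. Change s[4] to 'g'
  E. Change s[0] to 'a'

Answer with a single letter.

Option A: s[0]='b'->'e', delta=(5-2)*13^4 mod 97 = 32, hash=36+32 mod 97 = 68 <-- target
Option B: s[3]='c'->'h', delta=(8-3)*13^1 mod 97 = 65, hash=36+65 mod 97 = 4
Option C: s[2]='b'->'c', delta=(3-2)*13^2 mod 97 = 72, hash=36+72 mod 97 = 11
Option D: s[4]='e'->'g', delta=(7-5)*13^0 mod 97 = 2, hash=36+2 mod 97 = 38
Option E: s[0]='b'->'a', delta=(1-2)*13^4 mod 97 = 54, hash=36+54 mod 97 = 90

Answer: A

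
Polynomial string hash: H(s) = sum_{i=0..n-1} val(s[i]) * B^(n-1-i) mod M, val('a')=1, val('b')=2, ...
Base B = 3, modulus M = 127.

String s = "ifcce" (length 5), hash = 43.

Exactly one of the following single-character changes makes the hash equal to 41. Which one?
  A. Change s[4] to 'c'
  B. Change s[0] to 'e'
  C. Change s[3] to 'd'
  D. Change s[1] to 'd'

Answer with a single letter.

Answer: A

Derivation:
Option A: s[4]='e'->'c', delta=(3-5)*3^0 mod 127 = 125, hash=43+125 mod 127 = 41 <-- target
Option B: s[0]='i'->'e', delta=(5-9)*3^4 mod 127 = 57, hash=43+57 mod 127 = 100
Option C: s[3]='c'->'d', delta=(4-3)*3^1 mod 127 = 3, hash=43+3 mod 127 = 46
Option D: s[1]='f'->'d', delta=(4-6)*3^3 mod 127 = 73, hash=43+73 mod 127 = 116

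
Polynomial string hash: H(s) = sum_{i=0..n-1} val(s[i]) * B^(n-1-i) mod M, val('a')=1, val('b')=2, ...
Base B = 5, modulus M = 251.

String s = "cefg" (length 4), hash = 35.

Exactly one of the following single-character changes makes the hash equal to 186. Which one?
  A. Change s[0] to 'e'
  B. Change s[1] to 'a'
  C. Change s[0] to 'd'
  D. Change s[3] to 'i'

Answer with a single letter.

Option A: s[0]='c'->'e', delta=(5-3)*5^3 mod 251 = 250, hash=35+250 mod 251 = 34
Option B: s[1]='e'->'a', delta=(1-5)*5^2 mod 251 = 151, hash=35+151 mod 251 = 186 <-- target
Option C: s[0]='c'->'d', delta=(4-3)*5^3 mod 251 = 125, hash=35+125 mod 251 = 160
Option D: s[3]='g'->'i', delta=(9-7)*5^0 mod 251 = 2, hash=35+2 mod 251 = 37

Answer: B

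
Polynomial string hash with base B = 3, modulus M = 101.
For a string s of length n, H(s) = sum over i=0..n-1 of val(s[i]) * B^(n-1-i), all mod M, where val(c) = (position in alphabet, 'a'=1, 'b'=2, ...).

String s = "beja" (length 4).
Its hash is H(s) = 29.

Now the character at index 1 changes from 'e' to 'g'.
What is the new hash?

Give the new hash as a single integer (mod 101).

Answer: 47

Derivation:
val('e') = 5, val('g') = 7
Position k = 1, exponent = n-1-k = 2
B^2 mod M = 3^2 mod 101 = 9
Delta = (7 - 5) * 9 mod 101 = 18
New hash = (29 + 18) mod 101 = 47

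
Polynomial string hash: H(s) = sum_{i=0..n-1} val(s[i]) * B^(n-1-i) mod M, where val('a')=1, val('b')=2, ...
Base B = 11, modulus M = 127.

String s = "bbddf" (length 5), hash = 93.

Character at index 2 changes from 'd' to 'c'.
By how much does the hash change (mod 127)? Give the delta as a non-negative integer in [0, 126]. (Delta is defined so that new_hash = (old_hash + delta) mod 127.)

Delta formula: (val(new) - val(old)) * B^(n-1-k) mod M
  val('c') - val('d') = 3 - 4 = -1
  B^(n-1-k) = 11^2 mod 127 = 121
  Delta = -1 * 121 mod 127 = 6

Answer: 6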